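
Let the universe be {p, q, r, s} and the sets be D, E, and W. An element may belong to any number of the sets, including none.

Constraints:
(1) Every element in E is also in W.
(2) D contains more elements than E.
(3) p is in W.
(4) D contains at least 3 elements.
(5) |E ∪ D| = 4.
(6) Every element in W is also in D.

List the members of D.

D = {p, q, r, s}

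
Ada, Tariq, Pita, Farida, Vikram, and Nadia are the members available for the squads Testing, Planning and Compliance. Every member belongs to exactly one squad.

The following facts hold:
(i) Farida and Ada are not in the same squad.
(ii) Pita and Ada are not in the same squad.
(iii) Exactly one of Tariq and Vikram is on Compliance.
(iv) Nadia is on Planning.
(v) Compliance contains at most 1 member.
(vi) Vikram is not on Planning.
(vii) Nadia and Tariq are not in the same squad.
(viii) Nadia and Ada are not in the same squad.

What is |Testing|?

2

From (iv): Nadia ∈ Planning.
From (vi): Vikram ∉ Planning.
(vii): Tariq ∉ Planning.
(viii): Ada ∉ Planning.
Suppose Ada ∉ Testing: no assignment then satisfies all the clues, so Ada ∈ Testing.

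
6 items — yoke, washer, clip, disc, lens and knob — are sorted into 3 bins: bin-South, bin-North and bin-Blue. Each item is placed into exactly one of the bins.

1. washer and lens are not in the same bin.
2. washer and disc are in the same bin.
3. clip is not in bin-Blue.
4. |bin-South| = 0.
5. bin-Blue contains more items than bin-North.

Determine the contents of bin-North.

bin-North = {clip, lens}

From (3): clip ∉ bin-Blue.
(4): bin-South already has 0, so the rest are out.
Only one bin left: clip ∈ bin-North.
Suppose yoke ∈ bin-North: no assignment then satisfies all the clues, so yoke ∉ bin-North.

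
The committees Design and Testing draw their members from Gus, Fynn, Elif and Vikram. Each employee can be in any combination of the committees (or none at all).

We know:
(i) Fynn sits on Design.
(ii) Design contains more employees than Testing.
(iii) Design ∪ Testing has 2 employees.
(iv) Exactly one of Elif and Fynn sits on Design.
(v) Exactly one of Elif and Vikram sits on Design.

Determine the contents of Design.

From (i): Fynn ∈ Design.
(iv) (exactly one): Elif ∉ Design.
(v) (exactly one): Vikram ∈ Design.
Suppose Gus ∈ Design: no assignment then satisfies all the clues, so Gus ∉ Design.

Design = {Fynn, Vikram}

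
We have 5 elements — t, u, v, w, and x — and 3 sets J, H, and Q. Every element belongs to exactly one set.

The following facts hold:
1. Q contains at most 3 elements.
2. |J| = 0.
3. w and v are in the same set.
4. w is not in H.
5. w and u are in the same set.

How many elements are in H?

2

From (4): w ∉ H.
(2): J already has 0, so the rest are out.
(3): v matches w: v ∉ H.
(5): u matches w: u ∉ H.
Only one set left: u ∈ Q.
Only one set left: v ∈ Q.
Only one set left: w ∈ Q.
(1): Q already has 3, so the rest are out.
Only one set left: t ∈ H.
Only one set left: x ∈ H.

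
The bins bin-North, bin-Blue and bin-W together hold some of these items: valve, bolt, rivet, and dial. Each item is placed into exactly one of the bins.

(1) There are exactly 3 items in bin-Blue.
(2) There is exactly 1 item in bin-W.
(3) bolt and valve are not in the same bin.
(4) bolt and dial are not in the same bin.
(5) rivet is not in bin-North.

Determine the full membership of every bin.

bin-North = {}; bin-Blue = {dial, rivet, valve}; bin-W = {bolt}

From (5): rivet ∉ bin-North.
Suppose valve ∈ bin-North: no assignment then satisfies all the clues, so valve ∉ bin-North.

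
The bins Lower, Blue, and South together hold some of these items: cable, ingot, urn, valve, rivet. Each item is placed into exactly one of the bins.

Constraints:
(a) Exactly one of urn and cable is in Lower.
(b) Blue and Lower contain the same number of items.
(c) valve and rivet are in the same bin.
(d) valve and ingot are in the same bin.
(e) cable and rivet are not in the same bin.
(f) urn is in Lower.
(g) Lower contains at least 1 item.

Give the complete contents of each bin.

Lower = {urn}; Blue = {cable}; South = {ingot, rivet, valve}

From (f): urn ∈ Lower.
(a) (exactly one): cable ∉ Lower.
Suppose cable ∉ Blue: no assignment then satisfies all the clues, so cable ∈ Blue.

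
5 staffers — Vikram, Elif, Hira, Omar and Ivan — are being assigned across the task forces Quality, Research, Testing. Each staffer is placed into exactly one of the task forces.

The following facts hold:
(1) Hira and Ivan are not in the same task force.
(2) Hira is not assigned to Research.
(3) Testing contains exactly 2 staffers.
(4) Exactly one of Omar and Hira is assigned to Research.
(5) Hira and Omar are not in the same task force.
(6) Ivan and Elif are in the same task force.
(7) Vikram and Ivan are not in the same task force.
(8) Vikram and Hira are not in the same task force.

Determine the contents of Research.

Research = {Omar, Vikram}

From (2): Hira ∉ Research.
(4) (exactly one): Omar ∈ Research.
Suppose Vikram ∉ Research: no assignment then satisfies all the clues, so Vikram ∈ Research.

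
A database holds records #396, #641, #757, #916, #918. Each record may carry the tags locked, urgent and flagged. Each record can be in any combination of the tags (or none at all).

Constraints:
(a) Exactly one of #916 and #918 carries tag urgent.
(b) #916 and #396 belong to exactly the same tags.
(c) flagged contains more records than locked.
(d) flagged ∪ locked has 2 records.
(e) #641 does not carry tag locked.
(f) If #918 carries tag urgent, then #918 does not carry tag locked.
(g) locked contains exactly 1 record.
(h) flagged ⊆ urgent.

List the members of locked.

locked = {#757}

From (e): #641 ∉ locked.
Suppose #396 ∈ locked: no assignment then satisfies all the clues, so #396 ∉ locked.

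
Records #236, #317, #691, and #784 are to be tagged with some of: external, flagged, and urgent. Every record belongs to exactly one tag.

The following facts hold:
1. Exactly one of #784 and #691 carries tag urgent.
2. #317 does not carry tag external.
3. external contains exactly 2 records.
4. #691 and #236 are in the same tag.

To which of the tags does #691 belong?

From (2): #317 ∉ external.
Suppose #691 ∉ external: no assignment then satisfies all the clues, so #691 ∈ external.

#691: external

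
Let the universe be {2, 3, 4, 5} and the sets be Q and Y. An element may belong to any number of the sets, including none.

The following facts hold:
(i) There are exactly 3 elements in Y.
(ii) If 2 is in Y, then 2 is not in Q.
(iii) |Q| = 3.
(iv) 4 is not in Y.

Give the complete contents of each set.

From (iv): 4 ∉ Y.
(i): only 3 candidates remain for Y, so all are in.
(ii): 2 ∉ Q.
(iii): only 3 candidates remain for Q, so all are in.

Q = {3, 4, 5}; Y = {2, 3, 5}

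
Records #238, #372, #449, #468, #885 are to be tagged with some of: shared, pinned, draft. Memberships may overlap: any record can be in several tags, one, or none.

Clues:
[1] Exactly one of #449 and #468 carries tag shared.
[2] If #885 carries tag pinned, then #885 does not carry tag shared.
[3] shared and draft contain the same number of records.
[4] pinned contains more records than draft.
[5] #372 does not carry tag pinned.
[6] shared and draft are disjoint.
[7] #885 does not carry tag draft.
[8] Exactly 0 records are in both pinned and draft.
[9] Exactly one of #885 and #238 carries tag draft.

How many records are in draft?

1

From (5): #372 ∉ pinned.
From (7): #885 ∉ draft.
(9) (exactly one): #238 ∈ draft.
(6) (disjoint): #238 ∉ shared.
Suppose #238 ∈ pinned: no assignment then satisfies all the clues, so #238 ∉ pinned.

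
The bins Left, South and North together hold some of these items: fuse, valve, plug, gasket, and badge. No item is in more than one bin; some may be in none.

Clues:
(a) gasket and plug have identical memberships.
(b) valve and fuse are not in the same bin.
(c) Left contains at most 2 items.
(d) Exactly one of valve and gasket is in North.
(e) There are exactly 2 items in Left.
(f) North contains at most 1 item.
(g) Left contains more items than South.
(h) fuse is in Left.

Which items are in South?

South = {}

From (h): fuse ∈ Left.
(b): valve ∉ Left.
Suppose valve ∈ South: no assignment then satisfies all the clues, so valve ∉ South.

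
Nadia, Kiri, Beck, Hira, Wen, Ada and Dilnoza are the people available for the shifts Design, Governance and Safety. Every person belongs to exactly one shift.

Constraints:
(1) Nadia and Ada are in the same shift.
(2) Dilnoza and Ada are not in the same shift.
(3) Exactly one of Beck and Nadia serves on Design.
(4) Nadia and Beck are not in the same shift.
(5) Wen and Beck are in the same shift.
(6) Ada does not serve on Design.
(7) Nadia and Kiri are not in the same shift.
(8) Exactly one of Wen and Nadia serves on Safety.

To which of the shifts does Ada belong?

From (6): Ada ∉ Design.
(1): Nadia matches Ada: Nadia ∉ Design.
(3) (exactly one): Beck ∈ Design.
(5): Wen matches Beck: Wen ∈ Design.
(8) (exactly one): Nadia ∈ Safety.
(1): Ada matches Nadia: Ada ∉ Governance.
(1): Ada matches Nadia: Ada ∈ Safety.
(2): Dilnoza ∉ Safety.
(7): Kiri ∉ Safety.

Ada: Safety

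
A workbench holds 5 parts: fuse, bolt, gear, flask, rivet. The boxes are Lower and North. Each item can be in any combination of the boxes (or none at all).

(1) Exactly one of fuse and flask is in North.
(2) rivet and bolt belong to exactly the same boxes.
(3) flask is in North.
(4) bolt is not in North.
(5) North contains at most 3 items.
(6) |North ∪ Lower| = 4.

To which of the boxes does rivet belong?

From (3): flask ∈ North.
From (4): bolt ∉ North.
(1) (exactly one): fuse ∉ North.
(2): rivet matches bolt: rivet ∉ North.
Suppose rivet ∉ Lower: no assignment then satisfies all the clues, so rivet ∈ Lower.

rivet: Lower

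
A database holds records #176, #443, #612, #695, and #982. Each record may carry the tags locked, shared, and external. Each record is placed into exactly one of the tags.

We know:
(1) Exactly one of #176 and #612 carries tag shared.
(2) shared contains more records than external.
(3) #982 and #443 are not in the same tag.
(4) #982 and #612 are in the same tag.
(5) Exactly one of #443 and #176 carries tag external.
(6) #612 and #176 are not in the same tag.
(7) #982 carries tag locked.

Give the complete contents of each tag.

locked = {#612, #982}; shared = {#176, #695}; external = {#443}

From (7): #982 ∈ locked.
(3): #443 ∉ locked.
(4): #612 matches #982: #612 ∈ locked.
(6): #176 ∉ locked.
(1) (exactly one): #176 ∈ shared.
(5) (exactly one): #443 ∈ external.
Suppose #695 ∈ locked: no assignment then satisfies all the clues, so #695 ∉ locked.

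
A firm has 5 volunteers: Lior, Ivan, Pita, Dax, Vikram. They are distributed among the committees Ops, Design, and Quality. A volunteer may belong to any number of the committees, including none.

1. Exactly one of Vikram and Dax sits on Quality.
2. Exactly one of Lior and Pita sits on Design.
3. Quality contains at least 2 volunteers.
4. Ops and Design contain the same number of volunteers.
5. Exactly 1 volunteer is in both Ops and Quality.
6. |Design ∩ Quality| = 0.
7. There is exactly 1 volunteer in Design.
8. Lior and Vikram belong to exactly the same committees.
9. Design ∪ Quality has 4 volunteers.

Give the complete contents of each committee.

Ops = {Ivan}; Design = {Pita}; Quality = {Ivan, Lior, Vikram}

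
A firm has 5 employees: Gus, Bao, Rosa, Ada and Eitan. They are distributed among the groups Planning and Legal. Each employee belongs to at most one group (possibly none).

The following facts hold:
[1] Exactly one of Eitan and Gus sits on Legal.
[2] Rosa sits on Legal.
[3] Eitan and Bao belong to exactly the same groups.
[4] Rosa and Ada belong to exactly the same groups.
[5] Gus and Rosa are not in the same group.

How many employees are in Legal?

4

From (2): Rosa ∈ Legal.
(4): Ada matches Rosa: Ada ∉ Planning.
(4): Ada matches Rosa: Ada ∈ Legal.
(5): Gus ∉ Legal.
(1) (exactly one): Eitan ∈ Legal.
(3): Bao matches Eitan: Bao ∉ Planning.
(3): Bao matches Eitan: Bao ∈ Legal.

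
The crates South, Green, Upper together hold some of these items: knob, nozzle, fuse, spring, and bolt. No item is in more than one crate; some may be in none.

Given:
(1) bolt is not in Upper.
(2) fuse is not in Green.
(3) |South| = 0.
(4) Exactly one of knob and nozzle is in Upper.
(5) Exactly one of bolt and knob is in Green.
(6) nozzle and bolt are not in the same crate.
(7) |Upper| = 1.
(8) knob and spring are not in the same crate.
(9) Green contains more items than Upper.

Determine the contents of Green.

Green = {bolt, spring}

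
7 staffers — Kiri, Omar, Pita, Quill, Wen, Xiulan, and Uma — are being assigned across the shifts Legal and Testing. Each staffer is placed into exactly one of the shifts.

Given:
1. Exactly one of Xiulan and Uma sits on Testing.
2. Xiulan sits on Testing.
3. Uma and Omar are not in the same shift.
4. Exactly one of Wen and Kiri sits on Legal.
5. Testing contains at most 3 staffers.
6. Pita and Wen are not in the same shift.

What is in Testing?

Testing = {Omar, Wen, Xiulan}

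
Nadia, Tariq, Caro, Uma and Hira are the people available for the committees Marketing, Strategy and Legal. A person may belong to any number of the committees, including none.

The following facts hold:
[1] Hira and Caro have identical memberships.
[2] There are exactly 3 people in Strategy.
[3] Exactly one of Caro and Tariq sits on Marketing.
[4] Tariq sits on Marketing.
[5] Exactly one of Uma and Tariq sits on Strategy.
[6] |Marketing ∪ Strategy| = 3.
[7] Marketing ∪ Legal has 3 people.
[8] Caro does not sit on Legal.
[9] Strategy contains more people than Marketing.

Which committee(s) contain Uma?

Uma: Legal

From (4): Tariq ∈ Marketing.
From (8): Caro ∉ Legal.
(1): Hira matches Caro: Hira ∉ Legal.
(3) (exactly one): Caro ∉ Marketing.
(1): Hira matches Caro: Hira ∉ Marketing.
Suppose Uma ∈ Marketing: no assignment then satisfies all the clues, so Uma ∉ Marketing.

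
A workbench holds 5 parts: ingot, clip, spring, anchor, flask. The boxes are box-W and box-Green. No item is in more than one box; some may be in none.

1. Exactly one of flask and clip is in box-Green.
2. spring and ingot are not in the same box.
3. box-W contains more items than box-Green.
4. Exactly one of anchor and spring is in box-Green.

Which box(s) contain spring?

spring: box-Green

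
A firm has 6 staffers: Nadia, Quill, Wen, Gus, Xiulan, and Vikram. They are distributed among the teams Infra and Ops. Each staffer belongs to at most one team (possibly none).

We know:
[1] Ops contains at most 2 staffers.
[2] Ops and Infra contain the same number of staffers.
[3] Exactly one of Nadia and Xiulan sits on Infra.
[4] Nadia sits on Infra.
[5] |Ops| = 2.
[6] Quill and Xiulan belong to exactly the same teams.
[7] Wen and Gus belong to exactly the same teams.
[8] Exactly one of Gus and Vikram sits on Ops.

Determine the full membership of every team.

Infra = {Nadia, Vikram}; Ops = {Gus, Wen}

From (4): Nadia ∈ Infra.
(3) (exactly one): Xiulan ∉ Infra.
(6): Quill matches Xiulan: Quill ∉ Infra.
Suppose Quill ∈ Ops: no assignment then satisfies all the clues, so Quill ∉ Ops.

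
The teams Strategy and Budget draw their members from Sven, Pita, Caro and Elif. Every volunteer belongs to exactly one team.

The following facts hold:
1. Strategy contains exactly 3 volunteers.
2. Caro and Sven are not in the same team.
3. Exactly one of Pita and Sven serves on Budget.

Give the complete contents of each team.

Strategy = {Caro, Elif, Pita}; Budget = {Sven}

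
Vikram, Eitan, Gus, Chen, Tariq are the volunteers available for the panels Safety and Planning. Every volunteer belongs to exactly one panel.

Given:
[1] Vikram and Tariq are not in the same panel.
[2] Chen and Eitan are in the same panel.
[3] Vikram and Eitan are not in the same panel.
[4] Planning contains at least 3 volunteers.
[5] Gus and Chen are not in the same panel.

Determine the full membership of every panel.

Safety = {Gus, Vikram}; Planning = {Chen, Eitan, Tariq}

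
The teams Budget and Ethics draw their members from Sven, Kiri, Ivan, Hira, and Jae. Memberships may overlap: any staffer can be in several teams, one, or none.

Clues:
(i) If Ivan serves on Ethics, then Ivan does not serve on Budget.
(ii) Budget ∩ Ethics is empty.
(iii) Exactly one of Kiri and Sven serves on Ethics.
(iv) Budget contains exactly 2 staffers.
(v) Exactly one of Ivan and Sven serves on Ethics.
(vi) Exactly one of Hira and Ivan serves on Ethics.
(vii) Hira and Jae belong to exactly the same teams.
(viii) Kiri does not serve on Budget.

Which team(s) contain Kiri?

Kiri: Ethics

From (viii): Kiri ∉ Budget.
Suppose Kiri ∉ Ethics: no assignment then satisfies all the clues, so Kiri ∈ Ethics.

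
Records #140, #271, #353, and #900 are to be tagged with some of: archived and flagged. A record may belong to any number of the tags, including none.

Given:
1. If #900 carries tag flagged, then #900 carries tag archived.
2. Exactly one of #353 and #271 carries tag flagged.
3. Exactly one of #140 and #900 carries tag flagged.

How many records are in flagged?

2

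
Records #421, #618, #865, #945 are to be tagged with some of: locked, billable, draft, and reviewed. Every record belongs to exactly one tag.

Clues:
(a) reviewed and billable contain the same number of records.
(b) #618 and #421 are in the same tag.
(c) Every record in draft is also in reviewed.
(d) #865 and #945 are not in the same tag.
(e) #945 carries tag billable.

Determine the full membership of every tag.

locked = {#421, #618}; billable = {#945}; draft = {}; reviewed = {#865}

From (e): #945 ∈ billable.
(d): #865 ∉ billable.
Suppose #421 ∉ locked: no assignment then satisfies all the clues, so #421 ∈ locked.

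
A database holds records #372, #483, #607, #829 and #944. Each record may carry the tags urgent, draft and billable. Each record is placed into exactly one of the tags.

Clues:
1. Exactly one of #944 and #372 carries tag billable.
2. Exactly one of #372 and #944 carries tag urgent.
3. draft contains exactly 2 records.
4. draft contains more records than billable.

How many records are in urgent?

2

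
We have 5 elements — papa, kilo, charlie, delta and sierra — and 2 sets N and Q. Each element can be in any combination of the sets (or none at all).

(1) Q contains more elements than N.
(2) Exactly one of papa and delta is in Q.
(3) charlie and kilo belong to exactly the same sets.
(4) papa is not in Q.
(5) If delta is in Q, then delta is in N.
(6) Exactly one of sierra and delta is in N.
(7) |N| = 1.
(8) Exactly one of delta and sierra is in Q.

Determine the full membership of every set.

N = {delta}; Q = {charlie, delta, kilo}

From (4): papa ∉ Q.
(2) (exactly one): delta ∈ Q.
(5): delta ∈ N.
(6) (exactly one): sierra ∉ N.
(7): N already has 1, so the rest are out.
(8) (exactly one): sierra ∉ Q.
Suppose kilo ∉ Q: no assignment then satisfies all the clues, so kilo ∈ Q.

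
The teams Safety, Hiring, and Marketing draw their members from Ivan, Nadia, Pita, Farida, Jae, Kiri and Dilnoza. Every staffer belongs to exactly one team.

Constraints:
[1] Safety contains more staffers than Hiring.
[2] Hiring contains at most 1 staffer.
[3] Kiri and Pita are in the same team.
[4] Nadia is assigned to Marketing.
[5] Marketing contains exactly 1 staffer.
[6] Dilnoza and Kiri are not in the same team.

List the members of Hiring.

Hiring = {Dilnoza}

From (4): Nadia ∈ Marketing.
(5): Marketing already has 1, so the rest are out.
Suppose Ivan ∈ Hiring: no assignment then satisfies all the clues, so Ivan ∉ Hiring.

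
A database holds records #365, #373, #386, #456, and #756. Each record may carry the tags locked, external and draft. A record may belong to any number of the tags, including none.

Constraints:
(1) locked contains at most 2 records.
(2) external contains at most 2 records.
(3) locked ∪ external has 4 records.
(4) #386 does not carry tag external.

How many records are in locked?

2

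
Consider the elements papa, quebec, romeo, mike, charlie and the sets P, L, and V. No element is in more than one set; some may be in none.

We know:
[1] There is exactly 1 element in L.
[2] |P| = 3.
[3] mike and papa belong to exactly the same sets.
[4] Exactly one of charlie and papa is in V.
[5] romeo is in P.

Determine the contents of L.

From (5): romeo ∈ P.
Suppose papa ∈ L: no assignment then satisfies all the clues, so papa ∉ L.

L = {quebec}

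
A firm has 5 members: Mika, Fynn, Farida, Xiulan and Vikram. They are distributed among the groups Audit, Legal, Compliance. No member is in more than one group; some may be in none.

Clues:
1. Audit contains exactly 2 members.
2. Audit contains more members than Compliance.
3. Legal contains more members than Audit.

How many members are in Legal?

3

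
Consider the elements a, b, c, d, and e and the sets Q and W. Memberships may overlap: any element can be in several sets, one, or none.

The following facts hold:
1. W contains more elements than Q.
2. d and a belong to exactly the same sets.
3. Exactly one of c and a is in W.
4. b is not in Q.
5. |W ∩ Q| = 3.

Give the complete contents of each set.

From (4): b ∉ Q.
Suppose a ∉ Q: no assignment then satisfies all the clues, so a ∈ Q.

Q = {a, d, e}; W = {a, b, d, e}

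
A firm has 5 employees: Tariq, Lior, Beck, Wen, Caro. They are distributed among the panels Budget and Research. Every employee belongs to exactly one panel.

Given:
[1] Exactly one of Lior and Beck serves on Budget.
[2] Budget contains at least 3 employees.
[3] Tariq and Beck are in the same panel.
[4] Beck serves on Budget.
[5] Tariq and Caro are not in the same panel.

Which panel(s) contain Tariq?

From (4): Beck ∈ Budget.
(1) (exactly one): Lior ∉ Budget.
(3): Tariq matches Beck: Tariq ∈ Budget.
(5): Caro ∉ Budget.
Only one panel left: Lior ∈ Research.
Only one panel left: Caro ∈ Research.
(2): only 3 candidates remain for Budget, so all are in.

Tariq: Budget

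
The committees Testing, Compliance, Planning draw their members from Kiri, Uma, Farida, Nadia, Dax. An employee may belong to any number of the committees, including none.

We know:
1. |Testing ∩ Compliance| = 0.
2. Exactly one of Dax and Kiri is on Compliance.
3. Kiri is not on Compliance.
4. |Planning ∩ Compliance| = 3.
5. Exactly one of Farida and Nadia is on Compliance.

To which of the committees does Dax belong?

Dax: Compliance, Planning

From (3): Kiri ∉ Compliance.
(2) (exactly one): Dax ∈ Compliance.
Suppose Dax ∈ Testing: no assignment then satisfies all the clues, so Dax ∉ Testing.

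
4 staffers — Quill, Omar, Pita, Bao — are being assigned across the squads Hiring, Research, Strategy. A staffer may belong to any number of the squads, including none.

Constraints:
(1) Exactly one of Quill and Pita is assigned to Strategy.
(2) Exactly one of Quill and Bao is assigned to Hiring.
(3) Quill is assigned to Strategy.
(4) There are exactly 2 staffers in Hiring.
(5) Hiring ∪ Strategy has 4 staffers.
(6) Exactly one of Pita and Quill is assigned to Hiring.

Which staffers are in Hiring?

From (3): Quill ∈ Strategy.
(1) (exactly one): Pita ∉ Strategy.
Suppose Quill ∈ Hiring: no assignment then satisfies all the clues, so Quill ∉ Hiring.

Hiring = {Bao, Pita}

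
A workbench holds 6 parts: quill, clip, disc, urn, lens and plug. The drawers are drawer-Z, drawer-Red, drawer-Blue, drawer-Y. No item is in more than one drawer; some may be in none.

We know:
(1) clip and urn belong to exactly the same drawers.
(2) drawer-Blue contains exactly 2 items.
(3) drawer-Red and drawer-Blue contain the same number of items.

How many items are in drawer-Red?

2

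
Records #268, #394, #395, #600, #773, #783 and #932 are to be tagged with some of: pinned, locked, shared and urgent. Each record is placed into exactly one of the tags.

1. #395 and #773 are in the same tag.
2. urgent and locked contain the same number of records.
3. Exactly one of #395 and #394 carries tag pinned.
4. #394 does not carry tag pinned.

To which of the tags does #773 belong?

#773: pinned

From (4): #394 ∉ pinned.
(3) (exactly one): #395 ∈ pinned.
(1): #773 matches #395: #773 ∈ pinned.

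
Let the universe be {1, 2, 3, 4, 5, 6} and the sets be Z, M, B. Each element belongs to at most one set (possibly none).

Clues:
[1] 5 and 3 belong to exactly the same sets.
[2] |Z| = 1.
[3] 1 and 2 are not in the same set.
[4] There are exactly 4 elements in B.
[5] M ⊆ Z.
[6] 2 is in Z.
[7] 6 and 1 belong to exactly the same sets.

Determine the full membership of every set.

Z = {2}; M = {}; B = {1, 3, 5, 6}

From (6): 2 ∈ Z.
(2): Z already has 1, so the rest are out.
(5) contrapositive: 1 ∉ M.
(5) contrapositive: 3 ∉ M.
(5) contrapositive: 4 ∉ M.
(5) contrapositive: 5 ∉ M.
(5) contrapositive: 6 ∉ M.
Suppose 1 ∉ B: no assignment then satisfies all the clues, so 1 ∈ B.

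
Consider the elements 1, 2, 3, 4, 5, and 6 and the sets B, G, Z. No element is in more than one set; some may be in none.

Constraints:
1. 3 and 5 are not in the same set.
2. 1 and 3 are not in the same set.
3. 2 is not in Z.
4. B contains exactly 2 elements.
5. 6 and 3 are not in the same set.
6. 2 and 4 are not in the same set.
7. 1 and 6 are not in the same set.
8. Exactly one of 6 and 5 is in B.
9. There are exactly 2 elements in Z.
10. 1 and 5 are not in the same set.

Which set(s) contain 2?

From (3): 2 ∉ Z.
Suppose 2 ∉ B: no assignment then satisfies all the clues, so 2 ∈ B.

2: B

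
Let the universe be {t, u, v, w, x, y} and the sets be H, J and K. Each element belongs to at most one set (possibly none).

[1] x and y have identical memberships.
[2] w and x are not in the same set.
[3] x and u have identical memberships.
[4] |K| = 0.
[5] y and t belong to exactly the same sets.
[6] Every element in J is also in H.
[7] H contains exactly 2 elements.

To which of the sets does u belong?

(4): K already has 0, so the rest are out.
Suppose u ∈ H: no assignment then satisfies all the clues, so u ∉ H.

u: none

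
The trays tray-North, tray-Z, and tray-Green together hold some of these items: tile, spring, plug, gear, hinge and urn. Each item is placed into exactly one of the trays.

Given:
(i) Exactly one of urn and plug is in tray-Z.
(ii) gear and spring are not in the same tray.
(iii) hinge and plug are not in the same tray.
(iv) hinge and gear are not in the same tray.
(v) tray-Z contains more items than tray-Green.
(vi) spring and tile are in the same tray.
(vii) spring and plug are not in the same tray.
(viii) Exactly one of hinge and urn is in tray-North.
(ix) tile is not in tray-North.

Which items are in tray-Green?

tray-Green = {gear, plug}

From (ix): tile ∉ tray-North.
(vi): spring matches tile: spring ∉ tray-North.
Suppose tile ∈ tray-Green: no assignment then satisfies all the clues, so tile ∉ tray-Green.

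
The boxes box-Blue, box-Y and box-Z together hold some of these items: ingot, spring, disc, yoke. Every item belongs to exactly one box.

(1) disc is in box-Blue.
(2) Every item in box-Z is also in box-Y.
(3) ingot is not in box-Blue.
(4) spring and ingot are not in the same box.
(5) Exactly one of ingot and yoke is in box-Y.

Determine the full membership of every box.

box-Blue = {disc, spring, yoke}; box-Y = {ingot}; box-Z = {}

From (1): disc ∈ box-Blue.
From (3): ingot ∉ box-Blue.
Suppose ingot ∉ box-Y: no assignment then satisfies all the clues, so ingot ∈ box-Y.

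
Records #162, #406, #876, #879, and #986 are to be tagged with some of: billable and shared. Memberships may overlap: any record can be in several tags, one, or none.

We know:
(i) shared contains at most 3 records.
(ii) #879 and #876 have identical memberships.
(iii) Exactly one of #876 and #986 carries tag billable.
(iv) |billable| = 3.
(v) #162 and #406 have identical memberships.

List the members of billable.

billable = {#162, #406, #986}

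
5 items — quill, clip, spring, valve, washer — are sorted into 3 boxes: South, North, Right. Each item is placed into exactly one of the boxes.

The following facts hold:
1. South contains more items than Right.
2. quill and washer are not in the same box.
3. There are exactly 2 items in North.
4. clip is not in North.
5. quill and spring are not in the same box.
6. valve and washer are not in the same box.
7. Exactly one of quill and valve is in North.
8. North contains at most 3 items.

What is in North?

North = {spring, valve}

From (4): clip ∉ North.
Suppose quill ∈ North: no assignment then satisfies all the clues, so quill ∉ North.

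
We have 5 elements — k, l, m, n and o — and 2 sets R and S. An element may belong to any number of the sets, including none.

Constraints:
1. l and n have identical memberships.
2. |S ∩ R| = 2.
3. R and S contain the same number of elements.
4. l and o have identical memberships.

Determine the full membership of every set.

R = {k, m}; S = {k, m}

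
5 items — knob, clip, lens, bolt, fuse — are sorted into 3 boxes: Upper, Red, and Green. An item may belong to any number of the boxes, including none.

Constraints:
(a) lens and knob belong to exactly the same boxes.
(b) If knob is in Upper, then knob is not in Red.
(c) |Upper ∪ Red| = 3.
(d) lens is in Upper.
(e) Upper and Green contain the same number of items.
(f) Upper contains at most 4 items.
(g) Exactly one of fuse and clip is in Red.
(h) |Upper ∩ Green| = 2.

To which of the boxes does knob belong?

From (d): lens ∈ Upper.
(a): knob matches lens: knob ∈ Upper.
(b): knob ∉ Red.
(a): lens matches knob: lens ∉ Red.
Suppose knob ∉ Green: no assignment then satisfies all the clues, so knob ∈ Green.

knob: Green, Upper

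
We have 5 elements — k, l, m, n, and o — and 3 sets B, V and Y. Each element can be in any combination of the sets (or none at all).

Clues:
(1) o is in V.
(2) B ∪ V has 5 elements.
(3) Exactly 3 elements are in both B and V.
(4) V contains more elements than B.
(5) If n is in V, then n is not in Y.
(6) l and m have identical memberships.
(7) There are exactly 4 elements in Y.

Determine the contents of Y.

Y = {k, l, m, o}

From (1): o ∈ V.
Suppose k ∉ Y: no assignment then satisfies all the clues, so k ∈ Y.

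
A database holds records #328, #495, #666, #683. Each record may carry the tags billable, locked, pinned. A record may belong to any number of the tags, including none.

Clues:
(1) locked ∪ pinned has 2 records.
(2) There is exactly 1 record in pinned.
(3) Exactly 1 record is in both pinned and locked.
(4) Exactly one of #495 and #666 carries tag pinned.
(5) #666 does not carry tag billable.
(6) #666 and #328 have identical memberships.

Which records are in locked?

locked = {#495, #683}

From (5): #666 ∉ billable.
(6): #328 matches #666: #328 ∉ billable.
Suppose #328 ∈ locked: no assignment then satisfies all the clues, so #328 ∉ locked.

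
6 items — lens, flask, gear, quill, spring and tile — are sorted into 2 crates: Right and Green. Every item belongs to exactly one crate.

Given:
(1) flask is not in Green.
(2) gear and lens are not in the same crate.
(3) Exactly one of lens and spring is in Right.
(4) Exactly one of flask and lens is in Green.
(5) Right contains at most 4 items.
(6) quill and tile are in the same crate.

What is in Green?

From (1): flask ∉ Green.
(4) (exactly one): lens ∈ Green.
Only one crate left: flask ∈ Right.
(2): gear ∉ Green.
(3) (exactly one): spring ∈ Right.
Only one crate left: gear ∈ Right.
Suppose quill ∉ Green: no assignment then satisfies all the clues, so quill ∈ Green.

Green = {lens, quill, tile}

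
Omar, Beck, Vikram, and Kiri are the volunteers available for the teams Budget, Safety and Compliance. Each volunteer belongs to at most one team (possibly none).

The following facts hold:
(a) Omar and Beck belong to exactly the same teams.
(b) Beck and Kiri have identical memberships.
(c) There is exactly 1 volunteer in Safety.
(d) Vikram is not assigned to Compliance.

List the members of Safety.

Safety = {Vikram}

From (d): Vikram ∉ Compliance.
Suppose Omar ∈ Safety: no assignment then satisfies all the clues, so Omar ∉ Safety.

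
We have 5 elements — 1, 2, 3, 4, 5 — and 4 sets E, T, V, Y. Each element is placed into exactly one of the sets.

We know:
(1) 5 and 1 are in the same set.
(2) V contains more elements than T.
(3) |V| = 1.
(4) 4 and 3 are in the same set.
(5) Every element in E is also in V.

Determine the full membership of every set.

E = {}; T = {}; V = {2}; Y = {1, 3, 4, 5}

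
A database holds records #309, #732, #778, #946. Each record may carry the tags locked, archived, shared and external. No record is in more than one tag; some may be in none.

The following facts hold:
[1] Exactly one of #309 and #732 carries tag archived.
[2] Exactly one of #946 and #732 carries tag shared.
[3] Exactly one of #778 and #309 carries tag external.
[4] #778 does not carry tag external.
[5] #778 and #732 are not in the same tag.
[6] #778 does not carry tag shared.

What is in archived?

archived = {#732}

From (4): #778 ∉ external.
From (6): #778 ∉ shared.
(3) (exactly one): #309 ∈ external.
(1) (exactly one): #732 ∈ archived.
(2) (exactly one): #946 ∈ shared.
(5): #778 ∉ archived.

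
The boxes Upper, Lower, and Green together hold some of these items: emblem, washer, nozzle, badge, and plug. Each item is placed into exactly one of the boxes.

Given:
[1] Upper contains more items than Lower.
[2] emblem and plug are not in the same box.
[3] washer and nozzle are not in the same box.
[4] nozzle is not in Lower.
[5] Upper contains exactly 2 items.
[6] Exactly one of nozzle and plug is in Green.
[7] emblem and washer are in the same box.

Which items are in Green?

Green = {badge, nozzle}

From (4): nozzle ∉ Lower.
Suppose emblem ∈ Green: no assignment then satisfies all the clues, so emblem ∉ Green.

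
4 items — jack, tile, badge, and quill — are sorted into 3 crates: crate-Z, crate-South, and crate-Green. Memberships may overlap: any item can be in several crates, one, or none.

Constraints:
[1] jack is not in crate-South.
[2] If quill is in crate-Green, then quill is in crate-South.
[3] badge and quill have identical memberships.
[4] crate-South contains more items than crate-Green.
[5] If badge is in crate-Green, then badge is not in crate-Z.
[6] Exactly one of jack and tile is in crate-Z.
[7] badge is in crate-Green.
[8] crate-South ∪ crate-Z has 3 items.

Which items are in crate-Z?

crate-Z = {tile}

From (1): jack ∉ crate-South.
From (7): badge ∈ crate-Green.
(3): quill matches badge: quill ∈ crate-Green.
(5): badge ∉ crate-Z.
(2): quill ∈ crate-South.
(3): quill matches badge: quill ∉ crate-Z.
(3): badge matches quill: badge ∈ crate-South.
Suppose jack ∈ crate-Z: no assignment then satisfies all the clues, so jack ∉ crate-Z.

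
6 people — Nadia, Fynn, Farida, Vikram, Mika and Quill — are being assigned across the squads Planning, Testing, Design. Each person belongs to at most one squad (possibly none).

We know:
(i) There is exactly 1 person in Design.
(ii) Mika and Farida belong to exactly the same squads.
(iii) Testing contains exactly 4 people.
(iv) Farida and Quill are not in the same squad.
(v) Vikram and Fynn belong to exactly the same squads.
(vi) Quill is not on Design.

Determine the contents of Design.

From (vi): Quill ∉ Design.
Suppose Nadia ∉ Design: no assignment then satisfies all the clues, so Nadia ∈ Design.

Design = {Nadia}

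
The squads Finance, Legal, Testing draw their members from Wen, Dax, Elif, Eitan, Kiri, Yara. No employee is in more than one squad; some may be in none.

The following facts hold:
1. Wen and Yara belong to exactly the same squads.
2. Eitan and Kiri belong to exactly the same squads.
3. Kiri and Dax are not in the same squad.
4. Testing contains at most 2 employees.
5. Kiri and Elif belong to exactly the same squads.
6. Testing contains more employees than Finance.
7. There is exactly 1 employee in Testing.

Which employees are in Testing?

Testing = {Dax}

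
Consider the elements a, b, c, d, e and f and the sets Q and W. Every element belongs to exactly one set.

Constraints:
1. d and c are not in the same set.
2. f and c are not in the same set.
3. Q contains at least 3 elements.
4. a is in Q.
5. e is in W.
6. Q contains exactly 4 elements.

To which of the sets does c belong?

c: W

From (4): a ∈ Q.
From (5): e ∈ W.
Suppose c ∈ Q: no assignment then satisfies all the clues, so c ∉ Q.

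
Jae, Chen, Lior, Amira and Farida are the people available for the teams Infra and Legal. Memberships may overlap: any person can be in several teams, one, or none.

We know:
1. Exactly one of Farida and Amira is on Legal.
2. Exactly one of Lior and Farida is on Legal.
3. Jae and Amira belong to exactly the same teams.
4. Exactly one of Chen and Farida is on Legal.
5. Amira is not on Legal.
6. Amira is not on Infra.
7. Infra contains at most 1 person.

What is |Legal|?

From (5): Amira ∉ Legal.
From (6): Amira ∉ Infra.
(1) (exactly one): Farida ∈ Legal.
(2) (exactly one): Lior ∉ Legal.
(3): Jae matches Amira: Jae ∉ Infra.
(3): Jae matches Amira: Jae ∉ Legal.
(4) (exactly one): Chen ∉ Legal.

1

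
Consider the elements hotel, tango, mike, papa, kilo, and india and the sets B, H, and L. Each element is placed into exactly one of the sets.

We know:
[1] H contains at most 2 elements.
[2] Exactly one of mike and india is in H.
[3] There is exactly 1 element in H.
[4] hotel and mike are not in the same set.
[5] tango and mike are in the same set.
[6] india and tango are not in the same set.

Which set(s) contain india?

india: H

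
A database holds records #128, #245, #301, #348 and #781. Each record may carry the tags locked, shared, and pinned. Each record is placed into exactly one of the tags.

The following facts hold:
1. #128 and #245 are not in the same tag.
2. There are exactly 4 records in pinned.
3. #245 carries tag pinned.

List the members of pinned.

From (3): #245 ∈ pinned.
(1): #128 ∉ pinned.
(2): only 4 candidates remain for pinned, so all are in.

pinned = {#245, #301, #348, #781}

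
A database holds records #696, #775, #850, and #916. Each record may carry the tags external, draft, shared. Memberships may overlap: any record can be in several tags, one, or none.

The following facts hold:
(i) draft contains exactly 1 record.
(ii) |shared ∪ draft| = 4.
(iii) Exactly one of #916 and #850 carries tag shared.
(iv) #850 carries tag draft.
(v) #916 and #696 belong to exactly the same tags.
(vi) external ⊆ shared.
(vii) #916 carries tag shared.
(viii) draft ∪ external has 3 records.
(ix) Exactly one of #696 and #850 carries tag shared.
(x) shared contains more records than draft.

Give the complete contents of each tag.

external = {#696, #916}; draft = {#850}; shared = {#696, #775, #916}

From (iv): #850 ∈ draft.
From (vii): #916 ∈ shared.
(i): draft already has 1, so the rest are out.
(iii) (exactly one): #850 ∉ shared.
(v): #696 matches #916: #696 ∈ shared.
(vi) contrapositive: #850 ∉ external.
Suppose #696 ∉ external: no assignment then satisfies all the clues, so #696 ∈ external.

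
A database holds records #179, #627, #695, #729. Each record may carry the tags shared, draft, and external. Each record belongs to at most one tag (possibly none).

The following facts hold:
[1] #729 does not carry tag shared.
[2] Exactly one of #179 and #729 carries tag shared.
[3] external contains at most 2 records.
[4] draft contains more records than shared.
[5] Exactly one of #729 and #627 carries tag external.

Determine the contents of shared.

From (1): #729 ∉ shared.
(2) (exactly one): #179 ∈ shared.
Suppose #627 ∈ shared: no assignment then satisfies all the clues, so #627 ∉ shared.

shared = {#179}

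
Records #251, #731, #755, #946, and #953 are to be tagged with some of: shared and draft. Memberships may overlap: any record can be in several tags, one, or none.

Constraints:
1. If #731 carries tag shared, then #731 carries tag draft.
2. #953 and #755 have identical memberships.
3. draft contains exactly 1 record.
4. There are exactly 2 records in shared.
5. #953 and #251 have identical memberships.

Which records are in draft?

draft = {#731}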